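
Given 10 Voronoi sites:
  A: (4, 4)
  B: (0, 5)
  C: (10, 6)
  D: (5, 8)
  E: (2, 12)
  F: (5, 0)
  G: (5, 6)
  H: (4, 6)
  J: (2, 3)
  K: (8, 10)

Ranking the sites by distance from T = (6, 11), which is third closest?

Squared Euclidean distances:
|TA|² = 4 + 49 = 53
|TB|² = 36 + 36 = 72
|TC|² = 16 + 25 = 41
|TD|² = 1 + 9 = 10
|TE|² = 16 + 1 = 17
|TF|² = 1 + 121 = 122
|TG|² = 1 + 25 = 26
|TH|² = 4 + 25 = 29
|TJ|² = 16 + 64 = 80
|TK|² = 4 + 1 = 5
Sorted ascending: K, D, E, G, … — the third-nearest is E.

E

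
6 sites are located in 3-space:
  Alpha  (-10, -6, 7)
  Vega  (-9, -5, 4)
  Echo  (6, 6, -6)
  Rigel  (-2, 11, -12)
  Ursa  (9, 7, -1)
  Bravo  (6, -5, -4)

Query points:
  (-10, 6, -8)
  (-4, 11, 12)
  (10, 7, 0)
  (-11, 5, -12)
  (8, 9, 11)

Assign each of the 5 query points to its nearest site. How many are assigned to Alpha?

(-10, 6, -8) — d² to each: Alpha:369, Vega:266, Echo:260, Rigel:105, Ursa:411, Bravo:393 → nearest is Rigel
(-4, 11, 12) — d² to each: Alpha:350, Vega:345, Echo:449, Rigel:580, Ursa:354, Bravo:612 → nearest is Vega
(10, 7, 0) — d² to each: Alpha:618, Vega:521, Echo:53, Rigel:304, Ursa:2, Bravo:176 → nearest is Ursa
(-11, 5, -12) — d² to each: Alpha:483, Vega:360, Echo:326, Rigel:117, Ursa:525, Bravo:453 → nearest is Rigel
(8, 9, 11) — d² to each: Alpha:565, Vega:534, Echo:302, Rigel:633, Ursa:149, Bravo:425 → nearest is Ursa
0 of the 5 points have Alpha as nearest.

0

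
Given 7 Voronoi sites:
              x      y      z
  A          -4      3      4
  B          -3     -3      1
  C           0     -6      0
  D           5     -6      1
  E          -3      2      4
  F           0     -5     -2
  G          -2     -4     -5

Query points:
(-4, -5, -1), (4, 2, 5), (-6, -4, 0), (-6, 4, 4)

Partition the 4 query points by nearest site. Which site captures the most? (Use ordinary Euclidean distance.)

B

(-4, -5, -1) — d² to each: A:89, B:9, C:18, D:86, E:75, F:17, G:21 → nearest is B
(4, 2, 5) — d² to each: A:66, B:90, C:105, D:81, E:50, F:114, G:172 → nearest is E
(-6, -4, 0) — d² to each: A:69, B:11, C:40, D:126, E:61, F:41, G:41 → nearest is B
(-6, 4, 4) — d² to each: A:5, B:67, C:152, D:230, E:13, F:153, G:161 → nearest is A
Tally — A:1, B:2, E:1. B captures the most (2).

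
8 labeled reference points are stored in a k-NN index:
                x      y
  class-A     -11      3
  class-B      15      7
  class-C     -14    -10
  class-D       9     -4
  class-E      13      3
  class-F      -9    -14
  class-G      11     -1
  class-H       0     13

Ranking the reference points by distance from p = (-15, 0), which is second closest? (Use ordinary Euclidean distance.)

class-C

Since √ is increasing, it suffices to compare squared distances:
d²(p, class-A) = 16 + 9 = 25
d²(p, class-B) = 900 + 49 = 949
d²(p, class-C) = 1 + 100 = 101
d²(p, class-D) = 576 + 16 = 592
d²(p, class-E) = 784 + 9 = 793
d²(p, class-F) = 36 + 196 = 232
d²(p, class-G) = 676 + 1 = 677
d²(p, class-H) = 225 + 169 = 394
Sorted ascending: class-A, class-C, class-F, … — the second-nearest is class-C.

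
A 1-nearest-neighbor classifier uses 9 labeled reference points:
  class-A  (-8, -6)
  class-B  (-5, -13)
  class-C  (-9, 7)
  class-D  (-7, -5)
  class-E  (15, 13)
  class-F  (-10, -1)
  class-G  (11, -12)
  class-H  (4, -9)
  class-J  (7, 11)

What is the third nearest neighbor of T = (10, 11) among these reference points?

class-C

Compare squared distances (the ordering matches that of the actual distances):
d²(T, class-A) = (10−(-8))² + (11−(-6))² = 324 + 289 = 613
d²(T, class-B) = (10−(-5))² + (11−(-13))² = 225 + 576 = 801
d²(T, class-C) = (10−(-9))² + (11−7)² = 361 + 16 = 377
d²(T, class-D) = (10−(-7))² + (11−(-5))² = 289 + 256 = 545
d²(T, class-E) = (10−15)² + (11−13)² = 25 + 4 = 29
d²(T, class-F) = (10−(-10))² + (11−(-1))² = 400 + 144 = 544
d²(T, class-G) = (10−11)² + (11−(-12))² = 1 + 529 = 530
d²(T, class-H) = (10−4)² + (11−(-9))² = 36 + 400 = 436
d²(T, class-J) = (10−7)² + (11−11)² = 9 + 0 = 9
Sorted ascending: class-J, class-E, class-C, class-H, … — the third-nearest is class-C.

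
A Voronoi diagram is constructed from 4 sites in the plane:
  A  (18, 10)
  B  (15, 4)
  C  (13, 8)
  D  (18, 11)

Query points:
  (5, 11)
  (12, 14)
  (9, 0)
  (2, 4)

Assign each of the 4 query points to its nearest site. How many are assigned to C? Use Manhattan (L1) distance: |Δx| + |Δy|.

(5, 11) — d to each: A:14, B:17, C:11, D:13 → nearest is C
(12, 14) — d to each: A:10, B:13, C:7, D:9 → nearest is C
(9, 0) — d to each: A:19, B:10, C:12, D:20 → nearest is B
(2, 4) — d to each: A:22, B:13, C:15, D:23 → nearest is B
2 of the 4 points have C as nearest.

2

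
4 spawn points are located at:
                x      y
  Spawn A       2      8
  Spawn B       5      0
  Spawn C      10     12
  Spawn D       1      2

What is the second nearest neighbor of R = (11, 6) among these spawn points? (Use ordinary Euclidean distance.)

Spawn B

Squared Euclidean distances:
d²(R, Spawn A) = (11−2)² + (6−8)² = 81 + 4 = 85
d²(R, Spawn B) = (11−5)² + (6−0)² = 36 + 36 = 72
d²(R, Spawn C) = (11−10)² + (6−12)² = 1 + 36 = 37
d²(R, Spawn D) = (11−1)² + (6−2)² = 100 + 16 = 116
Sorted ascending: Spawn C, Spawn B, Spawn A, … — the second-nearest is Spawn B.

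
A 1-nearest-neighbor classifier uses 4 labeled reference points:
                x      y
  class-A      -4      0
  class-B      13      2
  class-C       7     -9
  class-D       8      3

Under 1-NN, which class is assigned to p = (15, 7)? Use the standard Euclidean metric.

Squared Euclidean distances:
d²(p, class-A) = (15−(-4))² + (7−0)² = 361 + 49 = 410
d²(p, class-B) = (15−13)² + (7−2)² = 4 + 25 = 29
d²(p, class-C) = (15−7)² + (7−(-9))² = 64 + 256 = 320
d²(p, class-D) = (15−8)² + (7−3)² = 49 + 16 = 65
class-B is nearest.

class-B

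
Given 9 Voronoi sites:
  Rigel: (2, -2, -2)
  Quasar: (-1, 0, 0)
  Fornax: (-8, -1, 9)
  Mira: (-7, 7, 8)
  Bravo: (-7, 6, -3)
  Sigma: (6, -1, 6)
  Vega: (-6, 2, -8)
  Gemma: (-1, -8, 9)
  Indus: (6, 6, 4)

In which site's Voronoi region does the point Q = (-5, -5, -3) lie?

Since √ is increasing, it suffices to compare squared distances:
d²(Q, Rigel) = (-5−2)² + (-5−(-2))² + (-3−(-2))² = 49 + 9 + 1 = 59
d²(Q, Quasar) = (-5−(-1))² + (-5−0)² + (-3−0)² = 16 + 25 + 9 = 50
d²(Q, Fornax) = (-5−(-8))² + (-5−(-1))² + (-3−9)² = 9 + 16 + 144 = 169
d²(Q, Mira) = (-5−(-7))² + (-5−7)² + (-3−8)² = 4 + 144 + 121 = 269
d²(Q, Bravo) = (-5−(-7))² + (-5−6)² + (-3−(-3))² = 4 + 121 + 0 = 125
d²(Q, Sigma) = (-5−6)² + (-5−(-1))² + (-3−6)² = 121 + 16 + 81 = 218
d²(Q, Vega) = (-5−(-6))² + (-5−2)² + (-3−(-8))² = 1 + 49 + 25 = 75
d²(Q, Gemma) = (-5−(-1))² + (-5−(-8))² + (-3−9)² = 16 + 9 + 144 = 169
d²(Q, Indus) = (-5−6)² + (-5−6)² + (-3−4)² = 121 + 121 + 49 = 291
Quasar is nearest.

Quasar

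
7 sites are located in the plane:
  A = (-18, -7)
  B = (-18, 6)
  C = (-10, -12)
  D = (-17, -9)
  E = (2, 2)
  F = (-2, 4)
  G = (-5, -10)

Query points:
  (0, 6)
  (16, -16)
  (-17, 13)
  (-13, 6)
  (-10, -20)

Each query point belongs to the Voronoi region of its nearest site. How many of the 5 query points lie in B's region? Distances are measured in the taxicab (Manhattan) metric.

(0, 6) — d to each: A:31, B:18, C:28, D:32, E:6, F:4, G:21 → nearest is F
(16, -16) — d to each: A:43, B:56, C:30, D:40, E:32, F:38, G:27 → nearest is G
(-17, 13) — d to each: A:21, B:8, C:32, D:22, E:30, F:24, G:35 → nearest is B
(-13, 6) — d to each: A:18, B:5, C:21, D:19, E:19, F:13, G:24 → nearest is B
(-10, -20) — d to each: A:21, B:34, C:8, D:18, E:34, F:32, G:15 → nearest is C
2 of the 5 points have B as nearest.

2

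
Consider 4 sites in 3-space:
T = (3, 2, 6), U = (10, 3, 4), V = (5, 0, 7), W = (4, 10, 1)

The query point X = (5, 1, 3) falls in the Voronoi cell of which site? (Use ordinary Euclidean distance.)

T

Since √ is increasing, it suffices to compare squared distances:
|XT|² = (5−3)² + (1−2)² + (3−6)² = 4 + 1 + 9 = 14
|XU|² = (5−10)² + (1−3)² + (3−4)² = 25 + 4 + 1 = 30
|XV|² = (5−5)² + (1−0)² + (3−7)² = 0 + 1 + 16 = 17
|XW|² = (5−4)² + (1−10)² + (3−1)² = 1 + 81 + 4 = 86
The smallest is to T, so X lies in the Voronoi region of T.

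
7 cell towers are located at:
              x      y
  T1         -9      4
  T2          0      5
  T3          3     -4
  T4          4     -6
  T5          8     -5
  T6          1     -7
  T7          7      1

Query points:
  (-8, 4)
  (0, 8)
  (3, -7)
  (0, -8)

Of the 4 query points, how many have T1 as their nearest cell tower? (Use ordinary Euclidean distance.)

(-8, 4) — d² to each: T1:1, T2:65, T3:185, T4:244, T5:337, T6:202, T7:234 → nearest is T1
(0, 8) — d² to each: T1:97, T2:9, T3:153, T4:212, T5:233, T6:226, T7:98 → nearest is T2
(3, -7) — d² to each: T1:265, T2:153, T3:9, T4:2, T5:29, T6:4, T7:80 → nearest is T4
(0, -8) — d² to each: T1:225, T2:169, T3:25, T4:20, T5:73, T6:2, T7:130 → nearest is T6
1 of the 4 points has T1 as nearest.

1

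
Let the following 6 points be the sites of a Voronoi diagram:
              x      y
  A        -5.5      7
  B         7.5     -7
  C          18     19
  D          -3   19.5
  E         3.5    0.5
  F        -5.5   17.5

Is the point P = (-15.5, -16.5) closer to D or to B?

Compare squared distances:
|PD|² = (-15.5−(-3))² + (-16.5−19.5)² = 156.25 + 1296 = 1452.25
|PB|² = (-15.5−7.5)² + (-16.5−(-7))² = 529 + 90.25 = 619.25
1452.25 > 619.25, so B is closer.

B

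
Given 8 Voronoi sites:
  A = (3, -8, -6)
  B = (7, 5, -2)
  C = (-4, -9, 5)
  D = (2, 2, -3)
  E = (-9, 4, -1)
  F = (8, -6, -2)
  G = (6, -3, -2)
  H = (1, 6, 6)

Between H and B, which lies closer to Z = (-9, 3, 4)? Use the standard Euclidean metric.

Compare squared distances:
|ZH|² = (-9−1)² + (3−6)² + (4−6)² = 100 + 9 + 4 = 113
|ZB|² = (-9−7)² + (3−5)² + (4−(-2))² = 256 + 4 + 36 = 296
113 < 296, so H is closer.

H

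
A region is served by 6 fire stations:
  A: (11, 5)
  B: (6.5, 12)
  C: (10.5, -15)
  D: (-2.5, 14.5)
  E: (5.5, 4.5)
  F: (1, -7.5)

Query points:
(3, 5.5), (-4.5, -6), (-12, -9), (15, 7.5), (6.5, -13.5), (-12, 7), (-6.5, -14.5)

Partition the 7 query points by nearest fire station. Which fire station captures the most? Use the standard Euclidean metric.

(3, 5.5) — d² to each: A:64.25, B:54.5, C:476.5, D:111.25, E:7.25, F:173 → nearest is E
(-4.5, -6) — d² to each: A:361.25, B:445, C:306, D:424.25, E:210.25, F:32.5 → nearest is F
(-12, -9) — d² to each: A:725, B:783.25, C:542.25, D:642.5, E:488.5, F:171.25 → nearest is F
(15, 7.5) — d² to each: A:22.25, B:92.5, C:526.5, D:355.25, E:99.25, F:421 → nearest is A
(6.5, -13.5) — d² to each: A:362.5, B:650.25, C:18.25, D:865, E:325, F:66.25 → nearest is C
(-12, 7) — d² to each: A:533, B:367.25, C:990.25, D:146.5, E:312.5, F:379.25 → nearest is D
(-6.5, -14.5) — d² to each: A:686.5, B:871.25, C:289.25, D:857, E:505, F:105.25 → nearest is F
Tally — A:1, C:1, D:1, E:1, F:3. F captures the most (3).

F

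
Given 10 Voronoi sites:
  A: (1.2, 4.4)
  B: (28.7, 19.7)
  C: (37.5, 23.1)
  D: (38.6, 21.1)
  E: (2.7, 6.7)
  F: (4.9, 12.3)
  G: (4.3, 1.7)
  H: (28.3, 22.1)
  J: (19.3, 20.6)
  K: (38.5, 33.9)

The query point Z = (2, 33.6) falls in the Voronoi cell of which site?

Since √ is increasing, it suffices to compare squared distances:
|ZA|² = 0.64 + 852.64 = 853.28
|ZB|² = 712.89 + 193.21 = 906.1
|ZC|² = 1260.25 + 110.25 = 1370.5
|ZD|² = 1339.56 + 156.25 = 1495.81
|ZE|² = 0.49 + 723.61 = 724.1
|ZF|² = 8.41 + 453.69 = 462.1
|ZG|² = 5.29 + 1017.61 = 1022.9
|ZH|² = 691.69 + 132.25 = 823.94
|ZJ|² = 299.29 + 169 = 468.29
|ZK|² = 1332.25 + 0.09 = 1332.34
F is nearest.

F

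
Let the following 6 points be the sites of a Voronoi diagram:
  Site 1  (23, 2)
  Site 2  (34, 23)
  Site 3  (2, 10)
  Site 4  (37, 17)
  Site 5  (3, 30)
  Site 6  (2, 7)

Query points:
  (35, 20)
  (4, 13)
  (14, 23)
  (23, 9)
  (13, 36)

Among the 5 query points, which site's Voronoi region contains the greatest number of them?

Site 5

(35, 20) — d² to each: Site 1:468, Site 2:10, Site 3:1189, Site 4:13, Site 5:1124, Site 6:1258 → nearest is Site 2
(4, 13) — d² to each: Site 1:482, Site 2:1000, Site 3:13, Site 4:1105, Site 5:290, Site 6:40 → nearest is Site 3
(14, 23) — d² to each: Site 1:522, Site 2:400, Site 3:313, Site 4:565, Site 5:170, Site 6:400 → nearest is Site 5
(23, 9) — d² to each: Site 1:49, Site 2:317, Site 3:442, Site 4:260, Site 5:841, Site 6:445 → nearest is Site 1
(13, 36) — d² to each: Site 1:1256, Site 2:610, Site 3:797, Site 4:937, Site 5:136, Site 6:962 → nearest is Site 5
Tally — Site 1:1, Site 2:1, Site 3:1, Site 5:2. Site 5 captures the most (2).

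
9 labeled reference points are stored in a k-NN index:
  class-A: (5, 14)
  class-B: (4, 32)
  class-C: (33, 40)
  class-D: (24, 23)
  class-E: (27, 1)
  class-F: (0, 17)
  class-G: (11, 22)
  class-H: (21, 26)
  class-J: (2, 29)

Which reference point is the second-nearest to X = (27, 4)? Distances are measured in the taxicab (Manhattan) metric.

class-D

d(X, class-A) = 22 + 10 = 32
d(X, class-B) = 23 + 28 = 51
d(X, class-C) = 6 + 36 = 42
d(X, class-D) = 3 + 19 = 22
d(X, class-E) = 0 + 3 = 3
d(X, class-F) = 27 + 13 = 40
d(X, class-G) = 16 + 18 = 34
d(X, class-H) = 6 + 22 = 28
d(X, class-J) = 25 + 25 = 50
Sorted ascending: class-E, class-D, class-H, … — the second-nearest is class-D.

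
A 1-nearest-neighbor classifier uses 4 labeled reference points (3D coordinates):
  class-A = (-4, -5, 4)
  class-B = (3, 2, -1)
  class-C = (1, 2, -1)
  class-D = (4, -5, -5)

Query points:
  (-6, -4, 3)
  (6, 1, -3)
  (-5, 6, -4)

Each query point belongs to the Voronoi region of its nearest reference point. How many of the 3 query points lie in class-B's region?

1

(-6, -4, 3) — d² to each: class-A:6, class-B:133, class-C:101, class-D:165 → nearest is class-A
(6, 1, -3) — d² to each: class-A:185, class-B:14, class-C:30, class-D:44 → nearest is class-B
(-5, 6, -4) — d² to each: class-A:186, class-B:89, class-C:61, class-D:203 → nearest is class-C
1 of the 3 points has class-B as nearest.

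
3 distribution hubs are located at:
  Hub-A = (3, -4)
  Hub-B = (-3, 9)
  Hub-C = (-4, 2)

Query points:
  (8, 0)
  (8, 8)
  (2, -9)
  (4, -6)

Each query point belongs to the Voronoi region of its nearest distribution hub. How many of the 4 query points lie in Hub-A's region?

3

(8, 0) — d² to each: Hub-A:41, Hub-B:202, Hub-C:148 → nearest is Hub-A
(8, 8) — d² to each: Hub-A:169, Hub-B:122, Hub-C:180 → nearest is Hub-B
(2, -9) — d² to each: Hub-A:26, Hub-B:349, Hub-C:157 → nearest is Hub-A
(4, -6) — d² to each: Hub-A:5, Hub-B:274, Hub-C:128 → nearest is Hub-A
3 of the 4 points have Hub-A as nearest.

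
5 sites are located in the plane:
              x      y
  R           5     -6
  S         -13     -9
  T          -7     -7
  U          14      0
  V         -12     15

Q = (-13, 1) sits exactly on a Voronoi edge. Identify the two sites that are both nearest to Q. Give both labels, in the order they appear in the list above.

Squared distances from Q to each site:
|QR|² = 324 + 49 = 373
|QS|² = 0 + 100 = 100
|QT|² = 36 + 64 = 100
|QU|² = 729 + 1 = 730
|QV|² = 1 + 196 = 197
Q is equidistant from S and T (both at squared distance 100), and every other site is strictly farther — so Q lies on the S–T Voronoi edge.

S and T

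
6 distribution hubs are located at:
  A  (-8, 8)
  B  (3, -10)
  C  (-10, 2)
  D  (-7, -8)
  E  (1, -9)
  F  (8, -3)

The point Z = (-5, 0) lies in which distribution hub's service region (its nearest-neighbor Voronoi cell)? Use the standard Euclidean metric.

Compare squared distances (the ordering matches that of the actual distances):
|ZA|² = 9 + 64 = 73
|ZB|² = 64 + 100 = 164
|ZC|² = 25 + 4 = 29
|ZD|² = 4 + 64 = 68
|ZE|² = 36 + 81 = 117
|ZF|² = 169 + 9 = 178
Minimum is at C.

C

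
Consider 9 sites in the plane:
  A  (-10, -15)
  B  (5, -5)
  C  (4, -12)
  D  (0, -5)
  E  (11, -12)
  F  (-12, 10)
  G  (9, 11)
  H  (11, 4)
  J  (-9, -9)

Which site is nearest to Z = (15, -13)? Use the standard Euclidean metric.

Compare squared distances (the ordering matches that of the actual distances):
|ZA|² = 625 + 4 = 629
|ZB|² = 100 + 64 = 164
|ZC|² = 121 + 1 = 122
|ZD|² = 225 + 64 = 289
|ZE|² = 16 + 1 = 17
|ZF|² = 729 + 529 = 1258
|ZG|² = 36 + 576 = 612
|ZH|² = 16 + 289 = 305
|ZJ|² = 576 + 16 = 592
The smallest is to E, so Z lies in the Voronoi region of E.

E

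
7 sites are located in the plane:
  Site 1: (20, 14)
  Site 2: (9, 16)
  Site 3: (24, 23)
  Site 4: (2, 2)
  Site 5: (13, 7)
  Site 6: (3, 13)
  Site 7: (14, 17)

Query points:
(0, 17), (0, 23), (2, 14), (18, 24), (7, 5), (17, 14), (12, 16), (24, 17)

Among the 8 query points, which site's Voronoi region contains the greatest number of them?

(0, 17) — d² to each: Site 1:409, Site 2:82, Site 3:612, Site 4:229, Site 5:269, Site 6:25, Site 7:196 → nearest is Site 6
(0, 23) — d² to each: Site 1:481, Site 2:130, Site 3:576, Site 4:445, Site 5:425, Site 6:109, Site 7:232 → nearest is Site 6
(2, 14) — d² to each: Site 1:324, Site 2:53, Site 3:565, Site 4:144, Site 5:170, Site 6:2, Site 7:153 → nearest is Site 6
(18, 24) — d² to each: Site 1:104, Site 2:145, Site 3:37, Site 4:740, Site 5:314, Site 6:346, Site 7:65 → nearest is Site 3
(7, 5) — d² to each: Site 1:250, Site 2:125, Site 3:613, Site 4:34, Site 5:40, Site 6:80, Site 7:193 → nearest is Site 4
(17, 14) — d² to each: Site 1:9, Site 2:68, Site 3:130, Site 4:369, Site 5:65, Site 6:197, Site 7:18 → nearest is Site 1
(12, 16) — d² to each: Site 1:68, Site 2:9, Site 3:193, Site 4:296, Site 5:82, Site 6:90, Site 7:5 → nearest is Site 7
(24, 17) — d² to each: Site 1:25, Site 2:226, Site 3:36, Site 4:709, Site 5:221, Site 6:457, Site 7:100 → nearest is Site 1
Tally — Site 1:2, Site 3:1, Site 4:1, Site 6:3, Site 7:1. Site 6 captures the most (3).

Site 6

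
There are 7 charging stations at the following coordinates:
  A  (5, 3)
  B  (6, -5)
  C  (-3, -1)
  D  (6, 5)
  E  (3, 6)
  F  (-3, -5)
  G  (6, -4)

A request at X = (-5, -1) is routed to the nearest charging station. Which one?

C

Compare squared distances (the ordering matches that of the actual distances):
|XA|² = (-5−5)² + (-1−3)² = 100 + 16 = 116
|XB|² = (-5−6)² + (-1−(-5))² = 121 + 16 = 137
|XC|² = (-5−(-3))² + (-1−(-1))² = 4 + 0 = 4
|XD|² = (-5−6)² + (-1−5)² = 121 + 36 = 157
|XE|² = (-5−3)² + (-1−6)² = 64 + 49 = 113
|XF|² = (-5−(-3))² + (-1−(-5))² = 4 + 16 = 20
|XG|² = (-5−6)² + (-1−(-4))² = 121 + 9 = 130
Minimum is at C.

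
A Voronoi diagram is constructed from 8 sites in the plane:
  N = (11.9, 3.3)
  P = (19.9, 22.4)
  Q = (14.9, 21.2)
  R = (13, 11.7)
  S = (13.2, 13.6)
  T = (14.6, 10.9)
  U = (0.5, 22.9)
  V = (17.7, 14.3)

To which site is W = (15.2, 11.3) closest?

Since √ is increasing, it suffices to compare squared distances:
|WN|² = 10.89 + 64 = 74.89
|WP|² = 22.09 + 123.21 = 145.3
|WQ|² = 0.09 + 98.01 = 98.1
|WR|² = 4.84 + 0.16 = 5
|WS|² = 4 + 5.29 = 9.29
|WT|² = 0.36 + 0.16 = 0.52
|WU|² = 216.09 + 134.56 = 350.65
|WV|² = 6.25 + 9 = 15.25
The smallest is to T, so W lies in the Voronoi region of T.

T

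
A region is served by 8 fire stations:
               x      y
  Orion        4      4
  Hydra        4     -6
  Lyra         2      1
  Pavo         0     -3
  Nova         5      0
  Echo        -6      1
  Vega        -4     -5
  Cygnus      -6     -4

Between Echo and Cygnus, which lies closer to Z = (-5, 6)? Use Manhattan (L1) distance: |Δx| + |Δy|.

d(Z, Echo) = |-5−(-6)| + |6−1| = 1 + 5 = 6
d(Z, Cygnus) = |-5−(-6)| + |6−(-4)| = 1 + 10 = 11
6 < 11, so Echo is closer.

Echo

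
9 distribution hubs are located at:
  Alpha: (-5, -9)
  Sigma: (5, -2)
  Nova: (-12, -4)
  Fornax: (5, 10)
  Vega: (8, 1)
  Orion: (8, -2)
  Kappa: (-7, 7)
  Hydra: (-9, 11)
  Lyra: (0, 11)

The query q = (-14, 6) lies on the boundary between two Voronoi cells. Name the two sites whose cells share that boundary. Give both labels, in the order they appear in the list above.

Kappa and Hydra

Squared distances from q to each site:
d²(q, Alpha) = 81 + 225 = 306
d²(q, Sigma) = 361 + 64 = 425
d²(q, Nova) = 4 + 100 = 104
d²(q, Fornax) = 361 + 16 = 377
d²(q, Vega) = 484 + 25 = 509
d²(q, Orion) = 484 + 64 = 548
d²(q, Kappa) = 49 + 1 = 50
d²(q, Hydra) = 25 + 25 = 50
d²(q, Lyra) = 196 + 25 = 221
q is equidistant from Kappa and Hydra (both at squared distance 50), and every other site is strictly farther — so q lies on the Kappa–Hydra Voronoi edge.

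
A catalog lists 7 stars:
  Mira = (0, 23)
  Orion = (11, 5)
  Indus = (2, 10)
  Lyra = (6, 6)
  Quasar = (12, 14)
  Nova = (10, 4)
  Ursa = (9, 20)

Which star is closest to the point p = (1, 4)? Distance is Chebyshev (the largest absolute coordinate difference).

d(p, Mira) = max(1, 19) = 19
d(p, Orion) = max(10, 1) = 10
d(p, Indus) = max(1, 6) = 6
d(p, Lyra) = max(5, 2) = 5
d(p, Quasar) = max(11, 10) = 11
d(p, Nova) = max(9, 0) = 9
d(p, Ursa) = max(8, 16) = 16
Lyra is nearest.

Lyra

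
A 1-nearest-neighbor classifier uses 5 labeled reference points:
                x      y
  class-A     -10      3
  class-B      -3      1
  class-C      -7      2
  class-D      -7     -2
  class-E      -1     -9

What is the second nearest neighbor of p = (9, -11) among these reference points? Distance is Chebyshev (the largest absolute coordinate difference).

d(p, class-A) = max(19, 14) = 19
d(p, class-B) = max(12, 12) = 12
d(p, class-C) = max(16, 13) = 16
d(p, class-D) = max(16, 9) = 16
d(p, class-E) = max(10, 2) = 10
Sorted ascending: class-E, class-B, class-C, … — the second-nearest is class-B.

class-B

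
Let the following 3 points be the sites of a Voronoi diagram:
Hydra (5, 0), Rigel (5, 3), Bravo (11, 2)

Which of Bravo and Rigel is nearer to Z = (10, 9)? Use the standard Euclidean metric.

Bravo

Compare squared distances:
d²(Z, Bravo) = (10−11)² + (9−2)² = 1 + 49 = 50
d²(Z, Rigel) = (10−5)² + (9−3)² = 25 + 36 = 61
50 < 61, so Bravo is closer.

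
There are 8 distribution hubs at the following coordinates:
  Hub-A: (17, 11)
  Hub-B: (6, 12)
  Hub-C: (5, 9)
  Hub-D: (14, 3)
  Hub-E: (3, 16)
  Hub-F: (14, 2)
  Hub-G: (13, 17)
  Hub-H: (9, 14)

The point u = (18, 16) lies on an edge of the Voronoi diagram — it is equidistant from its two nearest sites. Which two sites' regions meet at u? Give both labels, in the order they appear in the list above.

Squared distances from u to each site:
d²(u, Hub-A) = (18−17)² + (16−11)² = 1 + 25 = 26
d²(u, Hub-B) = (18−6)² + (16−12)² = 144 + 16 = 160
d²(u, Hub-C) = (18−5)² + (16−9)² = 169 + 49 = 218
d²(u, Hub-D) = (18−14)² + (16−3)² = 16 + 169 = 185
d²(u, Hub-E) = (18−3)² + (16−16)² = 225 + 0 = 225
d²(u, Hub-F) = (18−14)² + (16−2)² = 16 + 196 = 212
d²(u, Hub-G) = (18−13)² + (16−17)² = 25 + 1 = 26
d²(u, Hub-H) = (18−9)² + (16−14)² = 81 + 4 = 85
u is equidistant from Hub-A and Hub-G (both at squared distance 26), and every other site is strictly farther — so u lies on the Hub-A–Hub-G Voronoi edge.

Hub-A and Hub-G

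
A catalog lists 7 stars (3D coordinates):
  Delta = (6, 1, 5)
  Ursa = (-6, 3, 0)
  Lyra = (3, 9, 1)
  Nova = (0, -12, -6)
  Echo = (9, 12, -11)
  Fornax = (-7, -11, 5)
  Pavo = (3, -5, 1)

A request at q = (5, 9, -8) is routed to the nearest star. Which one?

Echo

Compare squared distances (the ordering matches that of the actual distances):
d²(q, Delta) = (5−6)² + (9−1)² + (-8−5)² = 1 + 64 + 169 = 234
d²(q, Ursa) = (5−(-6))² + (9−3)² + (-8−0)² = 121 + 36 + 64 = 221
d²(q, Lyra) = (5−3)² + (9−9)² + (-8−1)² = 4 + 0 + 81 = 85
d²(q, Nova) = (5−0)² + (9−(-12))² + (-8−(-6))² = 25 + 441 + 4 = 470
d²(q, Echo) = (5−9)² + (9−12)² + (-8−(-11))² = 16 + 9 + 9 = 34
d²(q, Fornax) = (5−(-7))² + (9−(-11))² + (-8−5)² = 144 + 400 + 169 = 713
d²(q, Pavo) = (5−3)² + (9−(-5))² + (-8−1)² = 4 + 196 + 81 = 281
Minimum is at Echo.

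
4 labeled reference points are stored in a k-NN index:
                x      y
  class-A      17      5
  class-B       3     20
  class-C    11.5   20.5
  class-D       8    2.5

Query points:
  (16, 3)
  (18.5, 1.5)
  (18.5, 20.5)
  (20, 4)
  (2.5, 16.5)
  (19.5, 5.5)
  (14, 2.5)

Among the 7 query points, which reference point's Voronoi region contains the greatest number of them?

class-A

(16, 3) — d² to each: class-A:5, class-B:458, class-C:326.5, class-D:64.25 → nearest is class-A
(18.5, 1.5) — d² to each: class-A:14.5, class-B:582.5, class-C:410, class-D:111.25 → nearest is class-A
(18.5, 20.5) — d² to each: class-A:242.5, class-B:240.5, class-C:49, class-D:434.25 → nearest is class-C
(20, 4) — d² to each: class-A:10, class-B:545, class-C:344.5, class-D:146.25 → nearest is class-A
(2.5, 16.5) — d² to each: class-A:342.5, class-B:12.5, class-C:97, class-D:226.25 → nearest is class-B
(19.5, 5.5) — d² to each: class-A:6.5, class-B:482.5, class-C:289, class-D:141.25 → nearest is class-A
(14, 2.5) — d² to each: class-A:15.25, class-B:427.25, class-C:330.25, class-D:36 → nearest is class-A
Tally — class-A:5, class-B:1, class-C:1. class-A captures the most (5).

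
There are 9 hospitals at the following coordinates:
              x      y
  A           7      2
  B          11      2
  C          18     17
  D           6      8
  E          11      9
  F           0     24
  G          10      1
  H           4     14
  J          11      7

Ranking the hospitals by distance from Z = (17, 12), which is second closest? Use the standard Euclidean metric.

Since √ is increasing, it suffices to compare squared distances:
|ZA|² = (17−7)² + (12−2)² = 100 + 100 = 200
|ZB|² = (17−11)² + (12−2)² = 36 + 100 = 136
|ZC|² = (17−18)² + (12−17)² = 1 + 25 = 26
|ZD|² = (17−6)² + (12−8)² = 121 + 16 = 137
|ZE|² = (17−11)² + (12−9)² = 36 + 9 = 45
|ZF|² = (17−0)² + (12−24)² = 289 + 144 = 433
|ZG|² = (17−10)² + (12−1)² = 49 + 121 = 170
|ZH|² = (17−4)² + (12−14)² = 169 + 4 = 173
|ZJ|² = (17−11)² + (12−7)² = 36 + 25 = 61
Sorted ascending: C, E, J, … — the second-nearest is E.

E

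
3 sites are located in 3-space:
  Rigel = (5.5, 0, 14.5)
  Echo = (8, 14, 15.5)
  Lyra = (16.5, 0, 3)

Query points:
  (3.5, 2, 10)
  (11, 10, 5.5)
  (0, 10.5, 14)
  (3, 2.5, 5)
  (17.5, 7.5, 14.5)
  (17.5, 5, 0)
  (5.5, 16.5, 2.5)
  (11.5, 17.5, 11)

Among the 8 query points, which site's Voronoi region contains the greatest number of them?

(3.5, 2, 10) — d² to each: Rigel:28.25, Echo:194.5, Lyra:222 → nearest is Rigel
(11, 10, 5.5) — d² to each: Rigel:211.25, Echo:125, Lyra:136.5 → nearest is Echo
(0, 10.5, 14) — d² to each: Rigel:140.75, Echo:78.5, Lyra:503.5 → nearest is Echo
(3, 2.5, 5) — d² to each: Rigel:102.75, Echo:267.5, Lyra:192.5 → nearest is Rigel
(17.5, 7.5, 14.5) — d² to each: Rigel:200.25, Echo:133.5, Lyra:189.5 → nearest is Echo
(17.5, 5, 0) — d² to each: Rigel:379.25, Echo:411.5, Lyra:35 → nearest is Lyra
(5.5, 16.5, 2.5) — d² to each: Rigel:416.25, Echo:181.5, Lyra:393.5 → nearest is Echo
(11.5, 17.5, 11) — d² to each: Rigel:354.5, Echo:44.75, Lyra:395.25 → nearest is Echo
Tally — Rigel:2, Echo:5, Lyra:1. Echo captures the most (5).

Echo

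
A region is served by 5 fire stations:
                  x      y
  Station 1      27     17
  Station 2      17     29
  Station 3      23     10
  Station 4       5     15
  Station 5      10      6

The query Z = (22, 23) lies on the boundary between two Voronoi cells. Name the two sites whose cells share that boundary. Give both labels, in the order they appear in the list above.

Station 1 and Station 2

Squared distances from Z to each site:
d²(Z, Station 1) = 25 + 36 = 61
d²(Z, Station 2) = 25 + 36 = 61
d²(Z, Station 3) = 1 + 169 = 170
d²(Z, Station 4) = 289 + 64 = 353
d²(Z, Station 5) = 144 + 289 = 433
Z is equidistant from Station 1 and Station 2 (both at squared distance 61), and every other site is strictly farther — so Z lies on the Station 1–Station 2 Voronoi edge.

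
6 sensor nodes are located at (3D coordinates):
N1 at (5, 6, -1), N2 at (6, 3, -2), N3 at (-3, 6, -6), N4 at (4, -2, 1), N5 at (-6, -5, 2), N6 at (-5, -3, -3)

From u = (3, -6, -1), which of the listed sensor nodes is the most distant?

Squared Euclidean distances:
|uN1|² = (3−5)² + (-6−6)² + (-1−(-1))² = 4 + 144 + 0 = 148
|uN2|² = (3−6)² + (-6−3)² + (-1−(-2))² = 9 + 81 + 1 = 91
|uN3|² = (3−(-3))² + (-6−6)² + (-1−(-6))² = 36 + 144 + 25 = 205
|uN4|² = (3−4)² + (-6−(-2))² + (-1−1)² = 1 + 16 + 4 = 21
|uN5|² = (3−(-6))² + (-6−(-5))² + (-1−2)² = 81 + 1 + 9 = 91
|uN6|² = (3−(-5))² + (-6−(-3))² + (-1−(-3))² = 64 + 9 + 4 = 77
The largest is to N3.

N3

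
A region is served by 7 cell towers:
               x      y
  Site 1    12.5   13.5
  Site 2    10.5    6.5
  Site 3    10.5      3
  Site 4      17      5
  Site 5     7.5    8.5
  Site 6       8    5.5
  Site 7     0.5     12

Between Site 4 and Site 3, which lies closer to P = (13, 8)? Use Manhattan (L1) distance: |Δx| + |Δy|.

d(P, Site 4) = |13−17| + |8−5| = 4 + 3 = 7
d(P, Site 3) = |13−10.5| + |8−3| = 2.5 + 5 = 7.5
7 < 7.5, so Site 4 is closer.

Site 4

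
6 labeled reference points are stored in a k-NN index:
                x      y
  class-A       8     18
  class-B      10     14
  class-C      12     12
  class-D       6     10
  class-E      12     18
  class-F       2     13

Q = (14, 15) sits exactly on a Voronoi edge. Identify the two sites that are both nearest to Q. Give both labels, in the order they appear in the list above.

class-C and class-E

Squared distances from Q to each site:
d²(Q, class-A) = (14−8)² + (15−18)² = 36 + 9 = 45
d²(Q, class-B) = (14−10)² + (15−14)² = 16 + 1 = 17
d²(Q, class-C) = (14−12)² + (15−12)² = 4 + 9 = 13
d²(Q, class-D) = (14−6)² + (15−10)² = 64 + 25 = 89
d²(Q, class-E) = (14−12)² + (15−18)² = 4 + 9 = 13
d²(Q, class-F) = (14−2)² + (15−13)² = 144 + 4 = 148
Q is equidistant from class-C and class-E (both at squared distance 13), and every other site is strictly farther — so Q lies on the class-C–class-E Voronoi edge.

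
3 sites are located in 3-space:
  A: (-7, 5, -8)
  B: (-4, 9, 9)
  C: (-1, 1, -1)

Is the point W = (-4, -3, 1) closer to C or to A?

Compare squared distances:
|WC|² = (-4−(-1))² + (-3−1)² + (1−(-1))² = 9 + 16 + 4 = 29
|WA|² = (-4−(-7))² + (-3−5)² + (1−(-8))² = 9 + 64 + 81 = 154
29 < 154, so C is closer.

C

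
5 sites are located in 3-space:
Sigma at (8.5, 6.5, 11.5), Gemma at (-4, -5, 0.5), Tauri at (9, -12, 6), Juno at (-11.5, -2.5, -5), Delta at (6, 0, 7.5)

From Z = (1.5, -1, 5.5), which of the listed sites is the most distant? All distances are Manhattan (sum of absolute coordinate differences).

Juno

d(Z, Sigma) = |1.5−8.5| + |-1−6.5| + |5.5−11.5| = 7 + 7.5 + 6 = 20.5
d(Z, Gemma) = |1.5−(-4)| + |-1−(-5)| + |5.5−0.5| = 5.5 + 4 + 5 = 14.5
d(Z, Tauri) = |1.5−9| + |-1−(-12)| + |5.5−6| = 7.5 + 11 + 0.5 = 19
d(Z, Juno) = |1.5−(-11.5)| + |-1−(-2.5)| + |5.5−(-5)| = 13 + 1.5 + 10.5 = 25
d(Z, Delta) = |1.5−6| + |-1−0| + |5.5−7.5| = 4.5 + 1 + 2 = 7.5
The largest is to Juno.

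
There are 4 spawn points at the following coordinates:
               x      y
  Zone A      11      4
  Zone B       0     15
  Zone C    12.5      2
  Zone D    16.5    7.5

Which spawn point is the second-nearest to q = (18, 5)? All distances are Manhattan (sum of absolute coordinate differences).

d(q, Zone A) = |18−11| + |5−4| = 7 + 1 = 8
d(q, Zone B) = |18−0| + |5−15| = 18 + 10 = 28
d(q, Zone C) = |18−12.5| + |5−2| = 5.5 + 3 = 8.5
d(q, Zone D) = |18−16.5| + |5−7.5| = 1.5 + 2.5 = 4
Sorted ascending: Zone D, Zone A, Zone C, … — the second-nearest is Zone A.

Zone A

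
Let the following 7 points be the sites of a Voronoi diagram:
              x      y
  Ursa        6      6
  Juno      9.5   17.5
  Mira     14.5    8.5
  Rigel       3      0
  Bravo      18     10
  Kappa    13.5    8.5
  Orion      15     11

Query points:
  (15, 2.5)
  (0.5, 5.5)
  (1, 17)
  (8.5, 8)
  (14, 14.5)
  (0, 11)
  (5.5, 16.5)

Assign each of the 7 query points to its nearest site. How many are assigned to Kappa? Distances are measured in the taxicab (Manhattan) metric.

(15, 2.5) — d to each: Ursa:12.5, Juno:20.5, Mira:6.5, Rigel:14.5, Bravo:10.5, Kappa:7.5, Orion:8.5 → nearest is Mira
(0.5, 5.5) — d to each: Ursa:6, Juno:21, Mira:17, Rigel:8, Bravo:22, Kappa:16, Orion:20 → nearest is Ursa
(1, 17) — d to each: Ursa:16, Juno:9, Mira:22, Rigel:19, Bravo:24, Kappa:21, Orion:20 → nearest is Juno
(8.5, 8) — d to each: Ursa:4.5, Juno:10.5, Mira:6.5, Rigel:13.5, Bravo:11.5, Kappa:5.5, Orion:9.5 → nearest is Ursa
(14, 14.5) — d to each: Ursa:16.5, Juno:7.5, Mira:6.5, Rigel:25.5, Bravo:8.5, Kappa:6.5, Orion:4.5 → nearest is Orion
(0, 11) — d to each: Ursa:11, Juno:16, Mira:17, Rigel:14, Bravo:19, Kappa:16, Orion:15 → nearest is Ursa
(5.5, 16.5) — d to each: Ursa:11, Juno:5, Mira:17, Rigel:19, Bravo:19, Kappa:16, Orion:15 → nearest is Juno
0 of the 7 points have Kappa as nearest.

0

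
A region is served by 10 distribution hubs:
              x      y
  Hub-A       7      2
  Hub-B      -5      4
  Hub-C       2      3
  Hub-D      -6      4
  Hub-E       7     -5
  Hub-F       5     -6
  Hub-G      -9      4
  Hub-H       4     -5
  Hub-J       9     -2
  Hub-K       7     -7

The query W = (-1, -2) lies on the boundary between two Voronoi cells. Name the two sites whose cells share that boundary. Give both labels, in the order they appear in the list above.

Hub-C and Hub-H

Squared distances from W to each site:
d²(W, Hub-A) = (-1−7)² + (-2−2)² = 64 + 16 = 80
d²(W, Hub-B) = (-1−(-5))² + (-2−4)² = 16 + 36 = 52
d²(W, Hub-C) = (-1−2)² + (-2−3)² = 9 + 25 = 34
d²(W, Hub-D) = (-1−(-6))² + (-2−4)² = 25 + 36 = 61
d²(W, Hub-E) = (-1−7)² + (-2−(-5))² = 64 + 9 = 73
d²(W, Hub-F) = (-1−5)² + (-2−(-6))² = 36 + 16 = 52
d²(W, Hub-G) = (-1−(-9))² + (-2−4)² = 64 + 36 = 100
d²(W, Hub-H) = (-1−4)² + (-2−(-5))² = 25 + 9 = 34
d²(W, Hub-J) = (-1−9)² + (-2−(-2))² = 100 + 0 = 100
d²(W, Hub-K) = (-1−7)² + (-2−(-7))² = 64 + 25 = 89
W is equidistant from Hub-C and Hub-H (both at squared distance 34), and every other site is strictly farther — so W lies on the Hub-C–Hub-H Voronoi edge.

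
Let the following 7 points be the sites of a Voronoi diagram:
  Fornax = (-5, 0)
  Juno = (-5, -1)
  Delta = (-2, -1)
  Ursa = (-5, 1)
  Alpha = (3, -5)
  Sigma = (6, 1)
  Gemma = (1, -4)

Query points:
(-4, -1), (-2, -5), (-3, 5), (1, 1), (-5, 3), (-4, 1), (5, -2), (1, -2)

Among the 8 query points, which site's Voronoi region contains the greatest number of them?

(-4, -1) — d² to each: Fornax:2, Juno:1, Delta:4, Ursa:5, Alpha:65, Sigma:104, Gemma:34 → nearest is Juno
(-2, -5) — d² to each: Fornax:34, Juno:25, Delta:16, Ursa:45, Alpha:25, Sigma:100, Gemma:10 → nearest is Gemma
(-3, 5) — d² to each: Fornax:29, Juno:40, Delta:37, Ursa:20, Alpha:136, Sigma:97, Gemma:97 → nearest is Ursa
(1, 1) — d² to each: Fornax:37, Juno:40, Delta:13, Ursa:36, Alpha:40, Sigma:25, Gemma:25 → nearest is Delta
(-5, 3) — d² to each: Fornax:9, Juno:16, Delta:25, Ursa:4, Alpha:128, Sigma:125, Gemma:85 → nearest is Ursa
(-4, 1) — d² to each: Fornax:2, Juno:5, Delta:8, Ursa:1, Alpha:85, Sigma:100, Gemma:50 → nearest is Ursa
(5, -2) — d² to each: Fornax:104, Juno:101, Delta:50, Ursa:109, Alpha:13, Sigma:10, Gemma:20 → nearest is Sigma
(1, -2) — d² to each: Fornax:40, Juno:37, Delta:10, Ursa:45, Alpha:13, Sigma:34, Gemma:4 → nearest is Gemma
Tally — Juno:1, Delta:1, Ursa:3, Sigma:1, Gemma:2. Ursa captures the most (3).

Ursa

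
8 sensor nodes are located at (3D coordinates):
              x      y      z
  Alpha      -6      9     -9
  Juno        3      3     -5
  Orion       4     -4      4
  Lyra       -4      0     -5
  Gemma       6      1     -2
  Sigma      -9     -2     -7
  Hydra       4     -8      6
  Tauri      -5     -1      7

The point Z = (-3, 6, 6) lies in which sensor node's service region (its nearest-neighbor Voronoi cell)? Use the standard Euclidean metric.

Tauri

Squared Euclidean distances:
d²(Z, Alpha) = (-3−(-6))² + (6−9)² + (6−(-9))² = 9 + 9 + 225 = 243
d²(Z, Juno) = (-3−3)² + (6−3)² + (6−(-5))² = 36 + 9 + 121 = 166
d²(Z, Orion) = (-3−4)² + (6−(-4))² + (6−4)² = 49 + 100 + 4 = 153
d²(Z, Lyra) = (-3−(-4))² + (6−0)² + (6−(-5))² = 1 + 36 + 121 = 158
d²(Z, Gemma) = (-3−6)² + (6−1)² + (6−(-2))² = 81 + 25 + 64 = 170
d²(Z, Sigma) = (-3−(-9))² + (6−(-2))² + (6−(-7))² = 36 + 64 + 169 = 269
d²(Z, Hydra) = (-3−4)² + (6−(-8))² + (6−6)² = 49 + 196 + 0 = 245
d²(Z, Tauri) = (-3−(-5))² + (6−(-1))² + (6−7)² = 4 + 49 + 1 = 54
The smallest is to Tauri, so Z lies in the Voronoi region of Tauri.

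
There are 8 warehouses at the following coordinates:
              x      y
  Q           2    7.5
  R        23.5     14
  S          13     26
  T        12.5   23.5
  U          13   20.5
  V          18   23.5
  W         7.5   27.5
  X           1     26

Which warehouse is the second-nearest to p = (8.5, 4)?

U

Compare squared distances (the ordering matches that of the actual distances):
|pQ|² = (8.5−2)² + (4−7.5)² = 42.25 + 12.25 = 54.5
|pR|² = (8.5−23.5)² + (4−14)² = 225 + 100 = 325
|pS|² = (8.5−13)² + (4−26)² = 20.25 + 484 = 504.25
|pT|² = (8.5−12.5)² + (4−23.5)² = 16 + 380.25 = 396.25
|pU|² = (8.5−13)² + (4−20.5)² = 20.25 + 272.25 = 292.5
|pV|² = (8.5−18)² + (4−23.5)² = 90.25 + 380.25 = 470.5
|pW|² = (8.5−7.5)² + (4−27.5)² = 1 + 552.25 = 553.25
|pX|² = (8.5−1)² + (4−26)² = 56.25 + 484 = 540.25
Sorted ascending: Q, U, R, … — the second-nearest is U.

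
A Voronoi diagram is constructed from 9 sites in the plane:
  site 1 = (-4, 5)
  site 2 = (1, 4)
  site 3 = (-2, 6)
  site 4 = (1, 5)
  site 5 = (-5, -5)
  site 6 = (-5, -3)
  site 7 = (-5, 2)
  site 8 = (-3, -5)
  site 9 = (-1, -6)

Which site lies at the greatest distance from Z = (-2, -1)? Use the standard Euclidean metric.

Squared Euclidean distances:
d²(Z, site 1) = 4 + 36 = 40
d²(Z, site 2) = 9 + 25 = 34
d²(Z, site 3) = 0 + 49 = 49
d²(Z, site 4) = 9 + 36 = 45
d²(Z, site 5) = 9 + 16 = 25
d²(Z, site 6) = 9 + 4 = 13
d²(Z, site 7) = 9 + 9 = 18
d²(Z, site 8) = 1 + 16 = 17
d²(Z, site 9) = 1 + 25 = 26
The largest is to site 3.

site 3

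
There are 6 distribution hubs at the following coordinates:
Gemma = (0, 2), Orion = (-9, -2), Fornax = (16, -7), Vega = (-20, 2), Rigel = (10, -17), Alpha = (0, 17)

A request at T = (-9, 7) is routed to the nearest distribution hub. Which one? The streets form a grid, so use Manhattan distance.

d(T, Gemma) = |-9−0| + |7−2| = 9 + 5 = 14
d(T, Orion) = |-9−(-9)| + |7−(-2)| = 0 + 9 = 9
d(T, Fornax) = |-9−16| + |7−(-7)| = 25 + 14 = 39
d(T, Vega) = |-9−(-20)| + |7−2| = 11 + 5 = 16
d(T, Rigel) = |-9−10| + |7−(-17)| = 19 + 24 = 43
d(T, Alpha) = |-9−0| + |7−17| = 9 + 10 = 19
Minimum is at Orion.

Orion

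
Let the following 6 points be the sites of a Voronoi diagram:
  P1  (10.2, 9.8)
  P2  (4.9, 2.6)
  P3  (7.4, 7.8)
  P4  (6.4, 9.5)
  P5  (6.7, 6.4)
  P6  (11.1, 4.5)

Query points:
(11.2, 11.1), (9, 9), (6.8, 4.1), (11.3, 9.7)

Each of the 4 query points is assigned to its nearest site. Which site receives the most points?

P1

(11.2, 11.1) — d² to each: P1:2.69, P2:111.94, P3:25.33, P4:25.6, P5:42.34, P6:43.57 → nearest is P1
(9, 9) — d² to each: P1:2.08, P2:57.77, P3:4, P4:7.01, P5:12.05, P6:24.66 → nearest is P1
(6.8, 4.1) — d² to each: P1:44.05, P2:5.86, P3:14.05, P4:29.32, P5:5.3, P6:18.65 → nearest is P5
(11.3, 9.7) — d² to each: P1:1.22, P2:91.37, P3:18.82, P4:24.05, P5:32.05, P6:27.08 → nearest is P1
Tally — P1:3, P5:1. P1 captures the most (3).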